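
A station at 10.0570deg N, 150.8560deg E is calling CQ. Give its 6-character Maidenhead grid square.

QK50kb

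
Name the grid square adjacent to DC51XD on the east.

DC61ad

Longitude subsquare x = 23; +1 → 24, wraps to 0 = a, carry into square.
Longitude square 5; +1 → 6.
The latitude characters are unchanged.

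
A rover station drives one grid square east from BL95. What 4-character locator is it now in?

Longitude square 9; +1 → 10, wraps to 0, carry into field.
Longitude field B = 1; +1 → 2 = C.
The latitude characters are unchanged.

CL05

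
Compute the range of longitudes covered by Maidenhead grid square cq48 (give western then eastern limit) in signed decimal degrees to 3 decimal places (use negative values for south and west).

Field C=2, Q=16: +2·20° lon, +16·10° lat → SW at lon -140°, lat 70°.
Square 4, 8: +4·2° lon, +8·1° lat → SW at lon -132°, lat 78°.
Cell spans 2° lon × 1° lat.
west -132.000, east -130.000.

-132.000, -130.000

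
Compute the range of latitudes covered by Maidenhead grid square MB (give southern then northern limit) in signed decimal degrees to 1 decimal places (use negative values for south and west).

-80.0, -70.0

Field M=12, B=1: +12·20° lon, +1·10° lat → SW at lon 60°, lat -80°.
Cell spans 20° lon × 10° lat.
south -80.0, north -70.0.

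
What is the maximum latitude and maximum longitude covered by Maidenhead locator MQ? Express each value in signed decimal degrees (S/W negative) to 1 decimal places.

Field M=12, Q=16: +12·20° lon, +16·10° lat → SW at lon 60°, lat 70°.
Cell spans 20° lon × 10° lat. NE corner is SW corner plus one full cell.
latitude 80.0, longitude 80.0.

80.0, 80.0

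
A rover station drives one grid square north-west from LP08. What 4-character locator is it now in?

Longitude square 0; −1 → -1, wraps to 9, carry into field.
Longitude field L = 11; −1 → 10 = K.
Latitude square 8; +1 → 9.

KP99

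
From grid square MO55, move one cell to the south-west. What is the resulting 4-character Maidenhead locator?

MO44

Longitude square 5; −1 → 4.
Latitude square 5; −1 → 4.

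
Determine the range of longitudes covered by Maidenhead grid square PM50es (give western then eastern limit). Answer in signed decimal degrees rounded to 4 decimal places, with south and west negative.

130.3333, 130.4167

Field P=15, M=12: +15·20° lon, +12·10° lat → SW at lon 120°, lat 30°.
Square 5, 0: +5·2° lon, +0·1° lat → SW at lon 130°, lat 30°.
Subsquare e=4, s=18: +4·0.0833333° lon, +18·0.0416667° lat → SW at lon 130.333°, lat 30.75°.
Cell spans 0.0833333° lon × 0.0416667° lat.
west 130.3333, east 130.4167.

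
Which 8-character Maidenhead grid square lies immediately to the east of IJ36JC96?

Longitude extended square 9; +1 → 10, wraps to 0, carry into subsquare.
Longitude subsquare j = 9; +1 → 10 = k.
The latitude characters are unchanged.

IJ36kc06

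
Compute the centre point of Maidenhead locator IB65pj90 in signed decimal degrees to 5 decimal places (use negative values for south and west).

-74.62292, -6.67083

Field I=8, B=1: +8·20° lon, +1·10° lat → SW at lon -20°, lat -80°.
Square 6, 5: +6·2° lon, +5·1° lat → SW at lon -8°, lat -75°.
Subsquare p=15, j=9: +15·0.0833333° lon, +9·0.0416667° lat → SW at lon -6.75°, lat -74.625°.
Extended square 9, 0: +9·0.00833333° lon, +0·0.00416667° lat → SW at lon -6.675°, lat -74.625°.
Cell spans 0.00833333° lon × 0.00416667° lat. Centre is SW corner plus half of each.
latitude -74.62292, longitude -6.67083.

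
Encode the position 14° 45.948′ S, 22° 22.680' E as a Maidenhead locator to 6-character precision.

KH15ef

Offset from 180°W / 90°S: lon 202.3780°, lat 75.2342°.
Field: lon ⌊202.3780/20⌋ = 10 → K; lat ⌊75.2342/10⌋ = 7 → H.
Square: lon ⌊2.3780/2⌋ = 1; lat ⌊5.2342/1⌋ = 5.
Subsquare: lon ⌊0.3780/0.0833333⌋ = 4 → e; lat ⌊0.2342/0.0416667⌋ = 5 → f.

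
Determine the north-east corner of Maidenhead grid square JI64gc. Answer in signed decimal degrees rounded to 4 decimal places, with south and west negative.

Field J=9, I=8: +9·20° lon, +8·10° lat → SW at lon 0°, lat -10°.
Square 6, 4: +6·2° lon, +4·1° lat → SW at lon 12°, lat -6°.
Subsquare g=6, c=2: +6·0.0833333° lon, +2·0.0416667° lat → SW at lon 12.5°, lat -5.91667°.
Cell spans 0.0833333° lon × 0.0416667° lat. NE corner is SW corner plus one full cell.
latitude -5.8750, longitude 12.5833.

-5.8750, 12.5833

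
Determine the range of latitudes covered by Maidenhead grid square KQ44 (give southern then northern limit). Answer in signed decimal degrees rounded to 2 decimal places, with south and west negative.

74.00, 75.00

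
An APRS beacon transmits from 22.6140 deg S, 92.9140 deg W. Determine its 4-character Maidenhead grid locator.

EG37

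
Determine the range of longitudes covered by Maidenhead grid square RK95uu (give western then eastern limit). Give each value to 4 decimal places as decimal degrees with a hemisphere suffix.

Field R=17, K=10: +17·20° lon, +10·10° lat → SW at lon 160°, lat 10°.
Square 9, 5: +9·2° lon, +5·1° lat → SW at lon 178°, lat 15°.
Subsquare u=20, u=20: +20·0.0833333° lon, +20·0.0416667° lat → SW at lon 179.667°, lat 15.8333°.
Cell spans 0.0833333° lon × 0.0416667° lat.
west 179.6667° E, east 179.7500° E.

179.6667° E, 179.7500° E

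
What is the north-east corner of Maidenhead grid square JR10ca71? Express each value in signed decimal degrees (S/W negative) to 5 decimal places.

Field J=9, R=17: +9·20° lon, +17·10° lat → SW at lon 0°, lat 80°.
Square 1, 0: +1·2° lon, +0·1° lat → SW at lon 2°, lat 80°.
Subsquare c=2, a=0: +2·0.0833333° lon, +0·0.0416667° lat → SW at lon 2.16667°, lat 80°.
Extended square 7, 1: +7·0.00833333° lon, +1·0.00416667° lat → SW at lon 2.225°, lat 80.0042°.
Cell spans 0.00833333° lon × 0.00416667° lat. NE corner is SW corner plus one full cell.
latitude 80.00833, longitude 2.23333.

80.00833, 2.23333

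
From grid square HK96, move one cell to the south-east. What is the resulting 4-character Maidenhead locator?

IK05

Longitude square 9; +1 → 10, wraps to 0, carry into field.
Longitude field H = 7; +1 → 8 = I.
Latitude square 6; −1 → 5.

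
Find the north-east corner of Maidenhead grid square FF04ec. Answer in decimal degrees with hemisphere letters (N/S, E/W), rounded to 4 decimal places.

35.8750° S, 79.5833° W

Field F=5, F=5: +5·20° lon, +5·10° lat → SW at lon -80°, lat -40°.
Square 0, 4: +0·2° lon, +4·1° lat → SW at lon -80°, lat -36°.
Subsquare e=4, c=2: +4·0.0833333° lon, +2·0.0416667° lat → SW at lon -79.6667°, lat -35.9167°.
Cell spans 0.0833333° lon × 0.0416667° lat. NE corner is SW corner plus one full cell.
latitude 35.8750° S, longitude 79.5833° W.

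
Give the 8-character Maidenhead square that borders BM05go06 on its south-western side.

Longitude extended square 0; −1 → -1, wraps to 9, carry into subsquare.
Longitude subsquare g = 6; −1 → 5 = f.
Latitude extended square 6; −1 → 5.

BM05fo95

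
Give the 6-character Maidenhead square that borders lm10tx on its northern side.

Latitude subsquare x = 23; +1 → 24, wraps to 0 = a, carry into square.
Latitude square 0; +1 → 1.
The longitude characters are unchanged.

LM11ta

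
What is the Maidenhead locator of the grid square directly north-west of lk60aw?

Longitude subsquare a = 0; −1 → -1, wraps to 23 = x, carry into square.
Longitude square 6; −1 → 5.
Latitude subsquare w = 22; +1 → 23 = x.

LK50xx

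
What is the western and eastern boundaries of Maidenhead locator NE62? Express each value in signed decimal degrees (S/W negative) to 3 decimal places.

Field N=13, E=4: +13·20° lon, +4·10° lat → SW at lon 80°, lat -50°.
Square 6, 2: +6·2° lon, +2·1° lat → SW at lon 92°, lat -48°.
Cell spans 2° lon × 1° lat.
west 92.000, east 94.000.

92.000, 94.000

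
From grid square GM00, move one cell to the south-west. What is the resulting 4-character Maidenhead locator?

Longitude square 0; −1 → -1, wraps to 9, carry into field.
Longitude field G = 6; −1 → 5 = F.
Latitude square 0; −1 → -1, wraps to 9, carry into field.
Latitude field M = 12; −1 → 11 = L.

FL99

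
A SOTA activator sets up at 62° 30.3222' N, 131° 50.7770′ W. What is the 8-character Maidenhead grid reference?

CP42bm81

Offset from 180°W / 90°S: lon 48.15372°, lat 152.50537°.
Field: 48.15372/20 → 2 → C, 152.50537/10 → 15 → P; chars CP.
Square: 8.15372/2 → 4, 2.50537/1 → 2; chars 42.
Subsquare: 0.15372/0.0833333 → 1 → b, 0.50537/0.0416667 → 12 → m; chars bm.
Extended square: 0.07038/0.00833333 → 8, 0.00537/0.00416667 → 1; chars 81.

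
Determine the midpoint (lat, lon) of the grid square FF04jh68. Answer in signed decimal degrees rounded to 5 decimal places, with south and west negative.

-35.67292, -79.19583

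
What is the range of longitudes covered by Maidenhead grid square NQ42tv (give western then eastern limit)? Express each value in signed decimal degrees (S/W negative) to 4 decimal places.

Field N=13, Q=16: +13·20° lon, +16·10° lat → SW at lon 80°, lat 70°.
Square 4, 2: +4·2° lon, +2·1° lat → SW at lon 88°, lat 72°.
Subsquare t=19, v=21: +19·0.0833333° lon, +21·0.0416667° lat → SW at lon 89.5833°, lat 72.875°.
Cell spans 0.0833333° lon × 0.0416667° lat.
west 89.5833, east 89.6667.

89.5833, 89.6667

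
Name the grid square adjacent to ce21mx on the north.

Latitude subsquare x = 23; +1 → 24, wraps to 0 = a, carry into square.
Latitude square 1; +1 → 2.
The longitude characters are unchanged.

CE22ma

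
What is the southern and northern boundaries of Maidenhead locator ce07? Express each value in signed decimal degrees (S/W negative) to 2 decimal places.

-43.00, -42.00

Field C=2, E=4: +2·20° lon, +4·10° lat → SW at lon -140°, lat -50°.
Square 0, 7: +0·2° lon, +7·1° lat → SW at lon -140°, lat -43°.
Cell spans 2° lon × 1° lat.
south -43.00, north -42.00.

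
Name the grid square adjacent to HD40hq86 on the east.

HD40hq96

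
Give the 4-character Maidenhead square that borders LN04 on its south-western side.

KN93

Longitude square 0; −1 → -1, wraps to 9, carry into field.
Longitude field L = 11; −1 → 10 = K.
Latitude square 4; −1 → 3.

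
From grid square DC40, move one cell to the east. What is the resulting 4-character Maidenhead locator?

Longitude square 4; +1 → 5.
The latitude characters are unchanged.

DC50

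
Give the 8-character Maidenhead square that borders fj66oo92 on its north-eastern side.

FJ66po03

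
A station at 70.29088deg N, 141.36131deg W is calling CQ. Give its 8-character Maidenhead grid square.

BQ90hg69

Add 180° to longitude and 90° to latitude: 38.63869, 160.29088.
Field (20°×10°, letters A–R): 38.63869/20 → 1 → B, 160.29088/10 → 16 → Q; chars BQ.
Square (2°×1°, digits 0–9): 18.63869/2 → 9, 0.29088/1 → 0; chars 90.
Subsquare (5′×2.5′, letters a–x): 0.63869/0.0833333 → 7 → h, 0.29088/0.0416667 → 6 → g; chars hg.
Extended square (30″×15″, digits 0–9): 0.05536/0.00833333 → 6, 0.04088/0.00416667 → 9; chars 69.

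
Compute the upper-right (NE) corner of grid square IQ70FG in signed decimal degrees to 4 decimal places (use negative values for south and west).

70.2917, -5.5000

Field I=8, Q=16: +8·20° lon, +16·10° lat → SW at lon -20°, lat 70°.
Square 7, 0: +7·2° lon, +0·1° lat → SW at lon -6°, lat 70°.
Subsquare f=5, g=6: +5·0.0833333° lon, +6·0.0416667° lat → SW at lon -5.58333°, lat 70.25°.
Cell spans 0.0833333° lon × 0.0416667° lat. NE corner is SW corner plus one full cell.
latitude 70.2917, longitude -5.5000.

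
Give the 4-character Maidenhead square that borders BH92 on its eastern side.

CH02

Longitude square 9; +1 → 10, wraps to 0, carry into field.
Longitude field B = 1; +1 → 2 = C.
The latitude characters are unchanged.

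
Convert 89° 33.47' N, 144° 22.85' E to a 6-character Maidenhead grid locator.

Add 180° to longitude and 90° to latitude: 324.3808, 179.5578.
Field: lon ⌊324.3808/20⌋ = 16 → Q; lat ⌊179.5578/10⌋ = 17 → R.
Square: lon ⌊4.3808/2⌋ = 2; lat ⌊9.5578/1⌋ = 9.
Subsquare: lon ⌊0.3808/0.0833333⌋ = 4 → e; lat ⌊0.5578/0.0416667⌋ = 13 → n.

QR29en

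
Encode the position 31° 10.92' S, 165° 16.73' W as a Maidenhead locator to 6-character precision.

Shift to the Maidenhead origin (180°W, 90°S): lon 14.7212, lat 58.8180.
Field: 14.7212/20 → 0 → A, 58.8180/10 → 5 → F; chars AF.
Square: 14.7212/2 → 7, 8.8180/1 → 8; chars 78.
Subsquare: 0.7212/0.0833333 → 8 → i, 0.8180/0.0416667 → 19 → t; chars it.

AF78it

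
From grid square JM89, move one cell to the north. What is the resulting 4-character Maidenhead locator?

JN80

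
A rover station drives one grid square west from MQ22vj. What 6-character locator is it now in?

MQ22uj

Longitude subsquare v = 21; −1 → 20 = u.
The latitude characters are unchanged.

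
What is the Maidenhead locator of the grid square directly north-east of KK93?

LK04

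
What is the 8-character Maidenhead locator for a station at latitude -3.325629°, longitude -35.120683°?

HI26kq51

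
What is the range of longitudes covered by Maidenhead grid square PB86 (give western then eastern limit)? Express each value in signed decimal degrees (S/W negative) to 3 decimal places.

Field P=15, B=1: +15·20° lon, +1·10° lat → SW at lon 120°, lat -80°.
Square 8, 6: +8·2° lon, +6·1° lat → SW at lon 136°, lat -74°.
Cell spans 2° lon × 1° lat.
west 136.000, east 138.000.

136.000, 138.000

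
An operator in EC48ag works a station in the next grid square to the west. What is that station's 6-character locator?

EC38xg

Longitude subsquare a = 0; −1 → -1, wraps to 23 = x, carry into square.
Longitude square 4; −1 → 3.
The latitude characters are unchanged.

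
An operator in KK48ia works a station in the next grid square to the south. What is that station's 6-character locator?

Latitude subsquare a = 0; −1 → -1, wraps to 23 = x, carry into square.
Latitude square 8; −1 → 7.
The longitude characters are unchanged.

KK47ix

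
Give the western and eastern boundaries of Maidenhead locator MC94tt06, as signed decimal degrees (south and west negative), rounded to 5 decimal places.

Field M=12, C=2: +12·20° lon, +2·10° lat → SW at lon 60°, lat -70°.
Square 9, 4: +9·2° lon, +4·1° lat → SW at lon 78°, lat -66°.
Subsquare t=19, t=19: +19·0.0833333° lon, +19·0.0416667° lat → SW at lon 79.5833°, lat -65.2083°.
Extended square 0, 6: +0·0.00833333° lon, +6·0.00416667° lat → SW at lon 79.5833°, lat -65.1833°.
Cell spans 0.00833333° lon × 0.00416667° lat.
west 79.58333, east 79.59167.

79.58333, 79.59167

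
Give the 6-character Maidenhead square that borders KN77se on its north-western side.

Longitude subsquare s = 18; −1 → 17 = r.
Latitude subsquare e = 4; +1 → 5 = f.

KN77rf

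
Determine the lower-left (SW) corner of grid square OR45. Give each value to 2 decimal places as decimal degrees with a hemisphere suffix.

Field O=14, R=17: +14·20° lon, +17·10° lat → SW at lon 100°, lat 80°.
Square 4, 5: +4·2° lon, +5·1° lat → SW at lon 108°, lat 85°.
latitude 85.00° N, longitude 108.00° E.

85.00° N, 108.00° E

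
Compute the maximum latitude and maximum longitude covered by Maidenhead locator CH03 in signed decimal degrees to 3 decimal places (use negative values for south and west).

-16.000, -138.000

Field C=2, H=7: +2·20° lon, +7·10° lat → SW at lon -140°, lat -20°.
Square 0, 3: +0·2° lon, +3·1° lat → SW at lon -140°, lat -17°.
Cell spans 2° lon × 1° lat. NE corner is SW corner plus one full cell.
latitude -16.000, longitude -138.000.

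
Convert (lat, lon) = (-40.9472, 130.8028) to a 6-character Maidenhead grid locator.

PE59jb

Offset from 180°W / 90°S: lon 310.8028°, lat 49.0528°.
Field (20°×10°, letters A–R): lon ⌊310.8028/20⌋ = 15 → P; lat ⌊49.0528/10⌋ = 4 → E.
Square (2°×1°, digits 0–9): lon ⌊10.8028/2⌋ = 5; lat ⌊9.0528/1⌋ = 9.
Subsquare (5′×2.5′, letters a–x): lon ⌊0.8028/0.0833333⌋ = 9 → j; lat ⌊0.0528/0.0416667⌋ = 1 → b.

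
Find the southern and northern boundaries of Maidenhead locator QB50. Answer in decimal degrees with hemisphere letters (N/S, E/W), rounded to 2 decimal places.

80.00° S, 79.00° S

Field Q=16, B=1: +16·20° lon, +1·10° lat → SW at lon 140°, lat -80°.
Square 5, 0: +5·2° lon, +0·1° lat → SW at lon 150°, lat -80°.
Cell spans 2° lon × 1° lat.
south 80.00° S, north 79.00° S.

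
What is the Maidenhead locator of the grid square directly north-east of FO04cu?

Longitude subsquare c = 2; +1 → 3 = d.
Latitude subsquare u = 20; +1 → 21 = v.

FO04dv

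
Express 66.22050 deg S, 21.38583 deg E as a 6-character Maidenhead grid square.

Offset from 180°W / 90°S: lon 201.3858°, lat 23.7795°.
Field (20°×10°, letters A–R): 201.3858/20 → 10 → K, 23.7795/10 → 2 → C; chars KC.
Square (2°×1°, digits 0–9): 1.3858/2 → 0, 3.7795/1 → 3; chars 03.
Subsquare (5′×2.5′, letters a–x): 1.3858/0.0833333 → 16 → q, 0.7795/0.0416667 → 18 → s; chars qs.

KC03qs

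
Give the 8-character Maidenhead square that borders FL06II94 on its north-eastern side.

FL06ji05

Longitude extended square 9; +1 → 10, wraps to 0, carry into subsquare.
Longitude subsquare i = 8; +1 → 9 = j.
Latitude extended square 4; +1 → 5.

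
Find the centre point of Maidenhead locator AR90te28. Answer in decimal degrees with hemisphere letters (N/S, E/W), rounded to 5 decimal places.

Field A=0, R=17: +0·20° lon, +17·10° lat → SW at lon -180°, lat 80°.
Square 9, 0: +9·2° lon, +0·1° lat → SW at lon -162°, lat 80°.
Subsquare t=19, e=4: +19·0.0833333° lon, +4·0.0416667° lat → SW at lon -160.417°, lat 80.1667°.
Extended square 2, 8: +2·0.00833333° lon, +8·0.00416667° lat → SW at lon -160.4°, lat 80.2°.
Cell spans 0.00833333° lon × 0.00416667° lat. Centre is SW corner plus half of each.
latitude 80.20208° N, longitude 160.39583° W.

80.20208° N, 160.39583° W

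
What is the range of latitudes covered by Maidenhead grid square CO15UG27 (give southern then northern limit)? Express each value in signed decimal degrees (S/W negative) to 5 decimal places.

Field C=2, O=14: +2·20° lon, +14·10° lat → SW at lon -140°, lat 50°.
Square 1, 5: +1·2° lon, +5·1° lat → SW at lon -138°, lat 55°.
Subsquare u=20, g=6: +20·0.0833333° lon, +6·0.0416667° lat → SW at lon -136.333°, lat 55.25°.
Extended square 2, 7: +2·0.00833333° lon, +7·0.00416667° lat → SW at lon -136.317°, lat 55.2792°.
Cell spans 0.00833333° lon × 0.00416667° lat.
south 55.27917, north 55.28333.

55.27917, 55.28333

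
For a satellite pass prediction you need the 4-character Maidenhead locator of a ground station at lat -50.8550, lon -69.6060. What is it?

FD59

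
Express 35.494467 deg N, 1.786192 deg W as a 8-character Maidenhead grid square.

IM95cl58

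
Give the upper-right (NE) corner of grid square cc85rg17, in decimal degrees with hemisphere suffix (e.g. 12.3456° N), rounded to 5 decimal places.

Field C=2, C=2: +2·20° lon, +2·10° lat → SW at lon -140°, lat -70°.
Square 8, 5: +8·2° lon, +5·1° lat → SW at lon -124°, lat -65°.
Subsquare r=17, g=6: +17·0.0833333° lon, +6·0.0416667° lat → SW at lon -122.583°, lat -64.75°.
Extended square 1, 7: +1·0.00833333° lon, +7·0.00416667° lat → SW at lon -122.575°, lat -64.7208°.
Cell spans 0.00833333° lon × 0.00416667° lat. NE corner is SW corner plus one full cell.
latitude 64.71667° S, longitude 122.56667° W.

64.71667° S, 122.56667° W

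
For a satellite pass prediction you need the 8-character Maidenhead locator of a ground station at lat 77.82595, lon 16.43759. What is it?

Add 180° to longitude and 90° to latitude: 196.43759, 167.82595.
Field (20°×10°, letters A–R): lon ⌊196.43759/20⌋ = 9 → J; lat ⌊167.82595/10⌋ = 16 → Q.
Square (2°×1°, digits 0–9): lon ⌊16.43759/2⌋ = 8; lat ⌊7.82595/1⌋ = 7.
Subsquare (5′×2.5′, letters a–x): lon ⌊0.43759/0.0833333⌋ = 5 → f; lat ⌊0.82595/0.0416667⌋ = 19 → t.
Extended square (30″×15″, digits 0–9): lon ⌊0.02092/0.00833333⌋ = 2; lat ⌊0.03428/0.00416667⌋ = 8.

JQ87ft28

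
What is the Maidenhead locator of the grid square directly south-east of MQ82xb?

MQ92aa

Longitude subsquare x = 23; +1 → 24, wraps to 0 = a, carry into square.
Longitude square 8; +1 → 9.
Latitude subsquare b = 1; −1 → 0 = a.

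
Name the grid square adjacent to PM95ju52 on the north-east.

PM95ju63

Longitude extended square 5; +1 → 6.
Latitude extended square 2; +1 → 3.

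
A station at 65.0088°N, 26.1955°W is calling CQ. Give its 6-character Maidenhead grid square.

HP65va

Offset from 180°W / 90°S: lon 153.8045°, lat 155.0088°.
Field: lon ⌊153.8045/20⌋ = 7 → H; lat ⌊155.0088/10⌋ = 15 → P.
Square: lon ⌊13.8045/2⌋ = 6; lat ⌊5.0088/1⌋ = 5.
Subsquare: lon ⌊1.8045/0.0833333⌋ = 21 → v; lat ⌊0.0088/0.0416667⌋ = 0 → a.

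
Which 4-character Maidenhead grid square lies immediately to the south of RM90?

Latitude square 0; −1 → -1, wraps to 9, carry into field.
Latitude field M = 12; −1 → 11 = L.
The longitude characters are unchanged.

RL99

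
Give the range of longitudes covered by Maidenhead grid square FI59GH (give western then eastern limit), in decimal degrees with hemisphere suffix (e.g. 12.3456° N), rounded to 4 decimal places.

69.5000° W, 69.4167° W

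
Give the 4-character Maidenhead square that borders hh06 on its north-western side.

GH97

Longitude square 0; −1 → -1, wraps to 9, carry into field.
Longitude field H = 7; −1 → 6 = G.
Latitude square 6; +1 → 7.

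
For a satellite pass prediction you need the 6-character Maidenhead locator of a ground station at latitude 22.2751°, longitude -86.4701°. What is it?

Add 180° to longitude and 90° to latitude: 93.5299, 112.2751.
Field: 93.5299/20 → 4 → E, 112.2751/10 → 11 → L; chars EL.
Square: 13.5299/2 → 6, 2.2751/1 → 2; chars 62.
Subsquare: 1.5299/0.0833333 → 18 → s, 0.2751/0.0416667 → 6 → g; chars sg.

EL62sg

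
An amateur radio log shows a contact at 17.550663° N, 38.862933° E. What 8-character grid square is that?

Offset from 180°W / 90°S: lon 218.86293°, lat 107.55066°.
Field (20°×10°, letters A–R): lon ⌊218.86293/20⌋ = 10 → K; lat ⌊107.55066/10⌋ = 10 → K.
Square (2°×1°, digits 0–9): lon ⌊18.86293/2⌋ = 9; lat ⌊7.55066/1⌋ = 7.
Subsquare (5′×2.5′, letters a–x): lon ⌊0.86293/0.0833333⌋ = 10 → k; lat ⌊0.55066/0.0416667⌋ = 13 → n.
Extended square (30″×15″, digits 0–9): lon ⌊0.02960/0.00833333⌋ = 3; lat ⌊0.00900/0.00416667⌋ = 2.

KK97kn32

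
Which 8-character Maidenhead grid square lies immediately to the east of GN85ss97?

GN85ts07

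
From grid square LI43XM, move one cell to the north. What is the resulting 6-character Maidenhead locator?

Latitude subsquare m = 12; +1 → 13 = n.
The longitude characters are unchanged.

LI43xn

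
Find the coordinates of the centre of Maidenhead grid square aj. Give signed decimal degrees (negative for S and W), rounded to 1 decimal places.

5.0, -170.0

Field A=0, J=9: +0·20° lon, +9·10° lat → SW at lon -180°, lat 0°.
Cell spans 20° lon × 10° lat. Centre is SW corner plus half of each.
latitude 5.0, longitude -170.0.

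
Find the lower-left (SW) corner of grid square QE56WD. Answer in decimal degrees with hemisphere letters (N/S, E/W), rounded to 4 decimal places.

43.8750° S, 151.8333° E

Field Q=16, E=4: +16·20° lon, +4·10° lat → SW at lon 140°, lat -50°.
Square 5, 6: +5·2° lon, +6·1° lat → SW at lon 150°, lat -44°.
Subsquare w=22, d=3: +22·0.0833333° lon, +3·0.0416667° lat → SW at lon 151.833°, lat -43.875°.
latitude 43.8750° S, longitude 151.8333° E.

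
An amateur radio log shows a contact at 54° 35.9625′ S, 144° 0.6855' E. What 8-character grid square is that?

QD25aj16

Shift to the Maidenhead origin (180°W, 90°S): lon 324.01143, lat 35.40062.
Field (20°×10°, letters A–R): lon ⌊324.01143/20⌋ = 16 → Q; lat ⌊35.40062/10⌋ = 3 → D.
Square (2°×1°, digits 0–9): lon ⌊4.01143/2⌋ = 2; lat ⌊5.40062/1⌋ = 5.
Subsquare (5′×2.5′, letters a–x): lon ⌊0.01143/0.0833333⌋ = 0 → a; lat ⌊0.40062/0.0416667⌋ = 9 → j.
Extended square (30″×15″, digits 0–9): lon ⌊0.01143/0.00833333⌋ = 1; lat ⌊0.02562/0.00416667⌋ = 6.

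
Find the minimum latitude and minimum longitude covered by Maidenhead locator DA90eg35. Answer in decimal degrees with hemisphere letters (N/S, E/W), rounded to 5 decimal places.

89.72917° S, 101.64167° W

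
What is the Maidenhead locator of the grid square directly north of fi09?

Latitude square 9; +1 → 10, wraps to 0, carry into field.
Latitude field I = 8; +1 → 9 = J.
The longitude characters are unchanged.

FJ00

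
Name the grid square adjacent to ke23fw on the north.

KE23fx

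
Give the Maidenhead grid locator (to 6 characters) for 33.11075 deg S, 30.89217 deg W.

HF46nv

Add 180° to longitude and 90° to latitude: 149.1078, 56.8892.
Field: lon ⌊149.1078/20⌋ = 7 → H; lat ⌊56.8892/10⌋ = 5 → F.
Square: lon ⌊9.1078/2⌋ = 4; lat ⌊6.8892/1⌋ = 6.
Subsquare: lon ⌊1.1078/0.0833333⌋ = 13 → n; lat ⌊0.8892/0.0416667⌋ = 21 → v.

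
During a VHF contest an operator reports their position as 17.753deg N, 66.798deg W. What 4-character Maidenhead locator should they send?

FK67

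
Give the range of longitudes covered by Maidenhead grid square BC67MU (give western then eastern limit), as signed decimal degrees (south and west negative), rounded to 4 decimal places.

Field B=1, C=2: +1·20° lon, +2·10° lat → SW at lon -160°, lat -70°.
Square 6, 7: +6·2° lon, +7·1° lat → SW at lon -148°, lat -63°.
Subsquare m=12, u=20: +12·0.0833333° lon, +20·0.0416667° lat → SW at lon -147°, lat -62.1667°.
Cell spans 0.0833333° lon × 0.0416667° lat.
west -147.0000, east -146.9167.

-147.0000, -146.9167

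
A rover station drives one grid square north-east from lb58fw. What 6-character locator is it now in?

LB58gx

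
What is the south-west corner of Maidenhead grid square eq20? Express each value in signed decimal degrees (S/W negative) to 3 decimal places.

70.000, -96.000

Field E=4, Q=16: +4·20° lon, +16·10° lat → SW at lon -100°, lat 70°.
Square 2, 0: +2·2° lon, +0·1° lat → SW at lon -96°, lat 70°.
latitude 70.000, longitude -96.000.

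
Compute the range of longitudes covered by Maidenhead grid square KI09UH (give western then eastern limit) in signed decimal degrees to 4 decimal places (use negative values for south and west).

21.6667, 21.7500

Field K=10, I=8: +10·20° lon, +8·10° lat → SW at lon 20°, lat -10°.
Square 0, 9: +0·2° lon, +9·1° lat → SW at lon 20°, lat -1°.
Subsquare u=20, h=7: +20·0.0833333° lon, +7·0.0416667° lat → SW at lon 21.6667°, lat -0.708333°.
Cell spans 0.0833333° lon × 0.0416667° lat.
west 21.6667, east 21.7500.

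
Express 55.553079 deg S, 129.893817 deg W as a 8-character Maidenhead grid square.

CD54bk27

Offset from 180°W / 90°S: lon 50.10618°, lat 34.44692°.
Field: 50.10618/20 → 2 → C, 34.44692/10 → 3 → D; chars CD.
Square: 10.10618/2 → 5, 4.44692/1 → 4; chars 54.
Subsquare: 0.10618/0.0833333 → 1 → b, 0.44692/0.0416667 → 10 → k; chars bk.
Extended square: 0.02285/0.00833333 → 2, 0.03025/0.00416667 → 7; chars 27.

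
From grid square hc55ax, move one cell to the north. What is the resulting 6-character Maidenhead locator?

HC56aa

Latitude subsquare x = 23; +1 → 24, wraps to 0 = a, carry into square.
Latitude square 5; +1 → 6.
The longitude characters are unchanged.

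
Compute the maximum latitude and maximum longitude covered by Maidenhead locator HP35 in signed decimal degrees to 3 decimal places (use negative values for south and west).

66.000, -32.000

Field H=7, P=15: +7·20° lon, +15·10° lat → SW at lon -40°, lat 60°.
Square 3, 5: +3·2° lon, +5·1° lat → SW at lon -34°, lat 65°.
Cell spans 2° lon × 1° lat. NE corner is SW corner plus one full cell.
latitude 66.000, longitude -32.000.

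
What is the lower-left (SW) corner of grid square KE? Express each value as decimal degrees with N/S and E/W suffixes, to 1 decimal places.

50.0° S, 20.0° E

Field K=10, E=4: +10·20° lon, +4·10° lat → SW at lon 20°, lat -50°.
latitude 50.0° S, longitude 20.0° E.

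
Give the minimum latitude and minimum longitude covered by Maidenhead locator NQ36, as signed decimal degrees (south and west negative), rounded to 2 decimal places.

Field N=13, Q=16: +13·20° lon, +16·10° lat → SW at lon 80°, lat 70°.
Square 3, 6: +3·2° lon, +6·1° lat → SW at lon 86°, lat 76°.
latitude 76.00, longitude 86.00.

76.00, 86.00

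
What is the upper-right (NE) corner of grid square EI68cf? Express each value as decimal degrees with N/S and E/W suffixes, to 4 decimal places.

1.7500° S, 87.7500° W

Field E=4, I=8: +4·20° lon, +8·10° lat → SW at lon -100°, lat -10°.
Square 6, 8: +6·2° lon, +8·1° lat → SW at lon -88°, lat -2°.
Subsquare c=2, f=5: +2·0.0833333° lon, +5·0.0416667° lat → SW at lon -87.8333°, lat -1.79167°.
Cell spans 0.0833333° lon × 0.0416667° lat. NE corner is SW corner plus one full cell.
latitude 1.7500° S, longitude 87.7500° W.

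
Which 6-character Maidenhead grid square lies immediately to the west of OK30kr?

OK30jr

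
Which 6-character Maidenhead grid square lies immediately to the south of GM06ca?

GM05cx

Latitude subsquare a = 0; −1 → -1, wraps to 23 = x, carry into square.
Latitude square 6; −1 → 5.
The longitude characters are unchanged.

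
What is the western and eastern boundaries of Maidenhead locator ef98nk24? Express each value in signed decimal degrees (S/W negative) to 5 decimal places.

-80.90000, -80.89167

Field E=4, F=5: +4·20° lon, +5·10° lat → SW at lon -100°, lat -40°.
Square 9, 8: +9·2° lon, +8·1° lat → SW at lon -82°, lat -32°.
Subsquare n=13, k=10: +13·0.0833333° lon, +10·0.0416667° lat → SW at lon -80.9167°, lat -31.5833°.
Extended square 2, 4: +2·0.00833333° lon, +4·0.00416667° lat → SW at lon -80.9°, lat -31.5667°.
Cell spans 0.00833333° lon × 0.00416667° lat.
west -80.90000, east -80.89167.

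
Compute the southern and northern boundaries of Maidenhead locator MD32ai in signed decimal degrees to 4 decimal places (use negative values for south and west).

Field M=12, D=3: +12·20° lon, +3·10° lat → SW at lon 60°, lat -60°.
Square 3, 2: +3·2° lon, +2·1° lat → SW at lon 66°, lat -58°.
Subsquare a=0, i=8: +0·0.0833333° lon, +8·0.0416667° lat → SW at lon 66°, lat -57.6667°.
Cell spans 0.0833333° lon × 0.0416667° lat.
south -57.6667, north -57.6250.

-57.6667, -57.6250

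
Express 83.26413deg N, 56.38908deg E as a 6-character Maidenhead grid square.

LR83eg

Shift to the Maidenhead origin (180°W, 90°S): lon 236.3891, lat 173.2641.
Field: 236.3891/20 → 11 → L, 173.2641/10 → 17 → R; chars LR.
Square: 16.3891/2 → 8, 3.2641/1 → 3; chars 83.
Subsquare: 0.3891/0.0833333 → 4 → e, 0.2641/0.0416667 → 6 → g; chars eg.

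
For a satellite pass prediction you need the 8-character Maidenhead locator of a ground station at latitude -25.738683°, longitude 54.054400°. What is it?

Add 180° to longitude and 90° to latitude: 234.05440, 64.26132.
Field: 234.05440/20 → 11 → L, 64.26132/10 → 6 → G; chars LG.
Square: 14.05440/2 → 7, 4.26132/1 → 4; chars 74.
Subsquare: 0.05440/0.0833333 → 0 → a, 0.26132/0.0416667 → 6 → g; chars ag.
Extended square: 0.05440/0.00833333 → 6, 0.01132/0.00416667 → 2; chars 62.

LG74ag62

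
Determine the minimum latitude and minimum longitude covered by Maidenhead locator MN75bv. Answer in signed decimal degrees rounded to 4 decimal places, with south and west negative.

45.8750, 74.0833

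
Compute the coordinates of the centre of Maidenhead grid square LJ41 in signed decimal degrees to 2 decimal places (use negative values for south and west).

Field L=11, J=9: +11·20° lon, +9·10° lat → SW at lon 40°, lat 0°.
Square 4, 1: +4·2° lon, +1·1° lat → SW at lon 48°, lat 1°.
Cell spans 2° lon × 1° lat. Centre is SW corner plus half of each.
latitude 1.50, longitude 49.00.

1.50, 49.00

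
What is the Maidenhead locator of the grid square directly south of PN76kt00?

PN76ks09

Latitude extended square 0; −1 → -1, wraps to 9, carry into subsquare.
Latitude subsquare t = 19; −1 → 18 = s.
The longitude characters are unchanged.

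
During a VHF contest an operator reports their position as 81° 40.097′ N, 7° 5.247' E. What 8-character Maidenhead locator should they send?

JR31nq00

Shift to the Maidenhead origin (180°W, 90°S): lon 187.08745, lat 171.66828.
Field: 187.08745/20 → 9 → J, 171.66828/10 → 17 → R; chars JR.
Square: 7.08745/2 → 3, 1.66828/1 → 1; chars 31.
Subsquare: 1.08745/0.0833333 → 13 → n, 0.66828/0.0416667 → 16 → q; chars nq.
Extended square: 0.00412/0.00833333 → 0, 0.00162/0.00416667 → 0; chars 00.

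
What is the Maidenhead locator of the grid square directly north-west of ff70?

FF61

Longitude square 7; −1 → 6.
Latitude square 0; +1 → 1.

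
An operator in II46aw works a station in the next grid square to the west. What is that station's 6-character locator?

II36xw

Longitude subsquare a = 0; −1 → -1, wraps to 23 = x, carry into square.
Longitude square 4; −1 → 3.
The latitude characters are unchanged.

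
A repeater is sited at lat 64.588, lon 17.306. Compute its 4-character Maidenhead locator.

JP84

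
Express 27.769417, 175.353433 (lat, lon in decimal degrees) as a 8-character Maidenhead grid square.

RL77qs24

Shift to the Maidenhead origin (180°W, 90°S): lon 355.35343, lat 117.76942.
Field: lon ⌊355.35343/20⌋ = 17 → R; lat ⌊117.76942/10⌋ = 11 → L.
Square: lon ⌊15.35343/2⌋ = 7; lat ⌊7.76942/1⌋ = 7.
Subsquare: lon ⌊1.35343/0.0833333⌋ = 16 → q; lat ⌊0.76942/0.0416667⌋ = 18 → s.
Extended square: lon ⌊0.02010/0.00833333⌋ = 2; lat ⌊0.01942/0.00416667⌋ = 4.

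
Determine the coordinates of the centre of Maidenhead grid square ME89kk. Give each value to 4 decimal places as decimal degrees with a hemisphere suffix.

40.5625° S, 76.8750° E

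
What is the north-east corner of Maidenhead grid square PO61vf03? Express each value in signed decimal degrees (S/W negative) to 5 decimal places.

Field P=15, O=14: +15·20° lon, +14·10° lat → SW at lon 120°, lat 50°.
Square 6, 1: +6·2° lon, +1·1° lat → SW at lon 132°, lat 51°.
Subsquare v=21, f=5: +21·0.0833333° lon, +5·0.0416667° lat → SW at lon 133.75°, lat 51.2083°.
Extended square 0, 3: +0·0.00833333° lon, +3·0.00416667° lat → SW at lon 133.75°, lat 51.2208°.
Cell spans 0.00833333° lon × 0.00416667° lat. NE corner is SW corner plus one full cell.
latitude 51.22500, longitude 133.75833.

51.22500, 133.75833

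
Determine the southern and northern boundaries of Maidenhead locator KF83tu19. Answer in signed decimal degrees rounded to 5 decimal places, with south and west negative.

-36.12917, -36.12500

Field K=10, F=5: +10·20° lon, +5·10° lat → SW at lon 20°, lat -40°.
Square 8, 3: +8·2° lon, +3·1° lat → SW at lon 36°, lat -37°.
Subsquare t=19, u=20: +19·0.0833333° lon, +20·0.0416667° lat → SW at lon 37.5833°, lat -36.1667°.
Extended square 1, 9: +1·0.00833333° lon, +9·0.00416667° lat → SW at lon 37.5917°, lat -36.1292°.
Cell spans 0.00833333° lon × 0.00416667° lat.
south -36.12917, north -36.12500.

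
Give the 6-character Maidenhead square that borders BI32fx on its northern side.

BI33fa

Latitude subsquare x = 23; +1 → 24, wraps to 0 = a, carry into square.
Latitude square 2; +1 → 3.
The longitude characters are unchanged.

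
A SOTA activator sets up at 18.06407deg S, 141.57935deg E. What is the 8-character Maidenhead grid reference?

QH01sw94

Add 180° to longitude and 90° to latitude: 321.57935, 71.93593.
Field: 321.57935/20 → 16 → Q, 71.93593/10 → 7 → H; chars QH.
Square: 1.57935/2 → 0, 1.93593/1 → 1; chars 01.
Subsquare: 1.57935/0.0833333 → 18 → s, 0.93593/0.0416667 → 22 → w; chars sw.
Extended square: 0.07935/0.00833333 → 9, 0.01926/0.00416667 → 4; chars 94.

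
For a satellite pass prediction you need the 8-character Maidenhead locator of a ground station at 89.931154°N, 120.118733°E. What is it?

PR09bw43

Shift to the Maidenhead origin (180°W, 90°S): lon 300.11873, lat 179.93115.
Field: 300.11873/20 → 15 → P, 179.93115/10 → 17 → R; chars PR.
Square: 0.11873/2 → 0, 9.93115/1 → 9; chars 09.
Subsquare: 0.11873/0.0833333 → 1 → b, 0.93115/0.0416667 → 22 → w; chars bw.
Extended square: 0.03540/0.00833333 → 4, 0.01449/0.00416667 → 3; chars 43.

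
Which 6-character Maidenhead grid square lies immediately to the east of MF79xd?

MF89ad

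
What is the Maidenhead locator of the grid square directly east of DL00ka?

DL00la

Longitude subsquare k = 10; +1 → 11 = l.
The latitude characters are unchanged.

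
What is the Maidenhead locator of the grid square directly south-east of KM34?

KM43

Longitude square 3; +1 → 4.
Latitude square 4; −1 → 3.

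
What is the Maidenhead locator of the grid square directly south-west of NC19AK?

NC09xj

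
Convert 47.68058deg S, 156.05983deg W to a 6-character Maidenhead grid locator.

BE12xh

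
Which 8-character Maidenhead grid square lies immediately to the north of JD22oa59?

JD22ob50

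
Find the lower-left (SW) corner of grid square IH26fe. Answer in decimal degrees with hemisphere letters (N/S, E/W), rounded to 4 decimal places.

Field I=8, H=7: +8·20° lon, +7·10° lat → SW at lon -20°, lat -20°.
Square 2, 6: +2·2° lon, +6·1° lat → SW at lon -16°, lat -14°.
Subsquare f=5, e=4: +5·0.0833333° lon, +4·0.0416667° lat → SW at lon -15.5833°, lat -13.8333°.
latitude 13.8333° S, longitude 15.5833° W.

13.8333° S, 15.5833° W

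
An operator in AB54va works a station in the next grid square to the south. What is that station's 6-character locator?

Latitude subsquare a = 0; −1 → -1, wraps to 23 = x, carry into square.
Latitude square 4; −1 → 3.
The longitude characters are unchanged.

AB53vx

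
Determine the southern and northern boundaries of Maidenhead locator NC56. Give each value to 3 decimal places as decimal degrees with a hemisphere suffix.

Field N=13, C=2: +13·20° lon, +2·10° lat → SW at lon 80°, lat -70°.
Square 5, 6: +5·2° lon, +6·1° lat → SW at lon 90°, lat -64°.
Cell spans 2° lon × 1° lat.
south 64.000° S, north 63.000° S.

64.000° S, 63.000° S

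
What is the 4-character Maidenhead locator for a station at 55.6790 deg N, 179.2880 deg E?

RO95

Offset from 180°W / 90°S: lon 359.29°, lat 145.68°.
Field: lon ⌊359.29/20⌋ = 17 → R; lat ⌊145.68/10⌋ = 14 → O.
Square: lon ⌊19.29/2⌋ = 9; lat ⌊5.68/1⌋ = 5.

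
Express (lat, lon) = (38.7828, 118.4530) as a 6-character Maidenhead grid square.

OM98fs

Shift to the Maidenhead origin (180°W, 90°S): lon 298.4530, lat 128.7828.
Field: lon ⌊298.4530/20⌋ = 14 → O; lat ⌊128.7828/10⌋ = 12 → M.
Square: lon ⌊18.4530/2⌋ = 9; lat ⌊8.7828/1⌋ = 8.
Subsquare: lon ⌊0.4530/0.0833333⌋ = 5 → f; lat ⌊0.7828/0.0416667⌋ = 18 → s.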